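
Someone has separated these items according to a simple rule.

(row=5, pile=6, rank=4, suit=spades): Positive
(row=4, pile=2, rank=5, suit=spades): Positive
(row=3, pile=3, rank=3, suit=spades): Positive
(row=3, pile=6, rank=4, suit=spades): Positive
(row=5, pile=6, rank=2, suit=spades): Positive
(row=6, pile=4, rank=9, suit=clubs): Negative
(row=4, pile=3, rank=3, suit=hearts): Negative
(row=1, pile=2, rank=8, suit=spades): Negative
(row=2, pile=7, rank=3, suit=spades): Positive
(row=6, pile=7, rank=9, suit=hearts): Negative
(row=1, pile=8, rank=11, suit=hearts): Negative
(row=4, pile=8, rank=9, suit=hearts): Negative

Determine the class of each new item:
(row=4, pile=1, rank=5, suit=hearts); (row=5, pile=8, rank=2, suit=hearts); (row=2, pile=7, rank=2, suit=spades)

Negative, Negative, Positive

All 'Positive' examples share one property — suit is spades AND row ≥ 2 — and every 'Negative' example lacks it.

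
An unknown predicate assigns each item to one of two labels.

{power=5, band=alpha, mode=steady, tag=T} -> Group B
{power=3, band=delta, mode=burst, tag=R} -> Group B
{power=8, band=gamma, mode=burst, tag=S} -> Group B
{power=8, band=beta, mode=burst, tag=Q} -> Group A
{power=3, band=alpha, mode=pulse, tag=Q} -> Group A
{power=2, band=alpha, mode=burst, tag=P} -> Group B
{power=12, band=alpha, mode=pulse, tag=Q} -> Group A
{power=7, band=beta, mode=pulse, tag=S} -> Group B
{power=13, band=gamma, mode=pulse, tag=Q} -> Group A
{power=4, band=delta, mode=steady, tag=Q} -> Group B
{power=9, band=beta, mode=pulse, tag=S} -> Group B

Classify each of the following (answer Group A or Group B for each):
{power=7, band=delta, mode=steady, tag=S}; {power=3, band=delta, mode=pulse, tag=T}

Group B, Group B

One predicate separates the groups cleanly: tag is Q AND power ≠ 4.
{power=7, band=delta, mode=steady, tag=S} — tag is S, power = 7, hence Group B.
{power=3, band=delta, mode=pulse, tag=T} — tag is T, power = 3, hence Group B.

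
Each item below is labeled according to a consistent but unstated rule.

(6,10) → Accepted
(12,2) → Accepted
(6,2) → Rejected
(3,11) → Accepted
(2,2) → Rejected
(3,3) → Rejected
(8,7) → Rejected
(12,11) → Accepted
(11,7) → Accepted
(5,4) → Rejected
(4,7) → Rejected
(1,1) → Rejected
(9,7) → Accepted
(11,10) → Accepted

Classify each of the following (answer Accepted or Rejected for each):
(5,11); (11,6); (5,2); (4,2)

Accepted, Accepted, Rejected, Rejected

The common property of the 'Accepted' items is: max ≥ 9. No 'Rejected' item has it.
(5,11): max 11 — meets the rule, so Accepted. (11,6): max 11 — meets the rule, so Accepted. (5,2): max 5 — doesn't match, so Rejected. (4,2): max 4 — doesn't match, so Rejected.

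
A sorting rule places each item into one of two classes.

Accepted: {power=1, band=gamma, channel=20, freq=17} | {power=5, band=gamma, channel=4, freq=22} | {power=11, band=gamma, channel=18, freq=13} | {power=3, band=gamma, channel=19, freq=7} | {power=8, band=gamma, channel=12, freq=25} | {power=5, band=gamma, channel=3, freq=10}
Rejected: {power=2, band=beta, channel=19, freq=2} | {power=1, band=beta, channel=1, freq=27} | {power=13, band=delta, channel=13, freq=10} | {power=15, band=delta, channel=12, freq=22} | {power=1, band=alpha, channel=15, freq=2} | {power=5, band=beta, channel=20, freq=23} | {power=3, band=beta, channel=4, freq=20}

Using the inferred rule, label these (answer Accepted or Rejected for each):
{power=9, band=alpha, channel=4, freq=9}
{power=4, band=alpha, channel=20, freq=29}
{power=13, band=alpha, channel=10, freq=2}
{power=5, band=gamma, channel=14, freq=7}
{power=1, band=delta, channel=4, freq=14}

The common property of the 'Accepted' items is: band is gamma. No 'Rejected' item has it.
{power=9, band=alpha, channel=4, freq=9} — band is alpha, hence Rejected. {power=4, band=alpha, channel=20, freq=29} — band is alpha, hence Rejected. {power=13, band=alpha, channel=10, freq=2} — band is alpha, hence Rejected. {power=5, band=gamma, channel=14, freq=7} — band is gamma, hence Accepted. {power=1, band=delta, channel=4, freq=14} — band is delta, hence Rejected.

Rejected, Rejected, Rejected, Accepted, Rejected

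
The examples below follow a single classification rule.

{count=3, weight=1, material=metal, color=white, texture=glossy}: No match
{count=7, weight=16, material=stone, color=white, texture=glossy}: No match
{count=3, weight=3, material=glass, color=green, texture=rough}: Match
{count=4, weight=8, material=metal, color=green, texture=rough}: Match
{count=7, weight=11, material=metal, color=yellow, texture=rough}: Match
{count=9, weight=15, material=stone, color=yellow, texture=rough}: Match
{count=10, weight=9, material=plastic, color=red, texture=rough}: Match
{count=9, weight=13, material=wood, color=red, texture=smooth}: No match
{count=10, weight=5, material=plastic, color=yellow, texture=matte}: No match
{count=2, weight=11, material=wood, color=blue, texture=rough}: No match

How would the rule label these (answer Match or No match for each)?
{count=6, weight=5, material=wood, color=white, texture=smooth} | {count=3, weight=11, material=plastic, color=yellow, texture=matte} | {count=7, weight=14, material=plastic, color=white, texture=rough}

No match, No match, Match

The classifier is using: texture is rough AND count ≥ 3.
{count=6, weight=5, material=wood, color=white, texture=smooth}: texture is smooth, count = 6 — does not satisfy this, so No match.
{count=3, weight=11, material=plastic, color=yellow, texture=matte}: texture is matte, count = 3 — does not satisfy this, so No match.
{count=7, weight=14, material=plastic, color=white, texture=rough}: texture is rough, count = 7 — fits, so Match.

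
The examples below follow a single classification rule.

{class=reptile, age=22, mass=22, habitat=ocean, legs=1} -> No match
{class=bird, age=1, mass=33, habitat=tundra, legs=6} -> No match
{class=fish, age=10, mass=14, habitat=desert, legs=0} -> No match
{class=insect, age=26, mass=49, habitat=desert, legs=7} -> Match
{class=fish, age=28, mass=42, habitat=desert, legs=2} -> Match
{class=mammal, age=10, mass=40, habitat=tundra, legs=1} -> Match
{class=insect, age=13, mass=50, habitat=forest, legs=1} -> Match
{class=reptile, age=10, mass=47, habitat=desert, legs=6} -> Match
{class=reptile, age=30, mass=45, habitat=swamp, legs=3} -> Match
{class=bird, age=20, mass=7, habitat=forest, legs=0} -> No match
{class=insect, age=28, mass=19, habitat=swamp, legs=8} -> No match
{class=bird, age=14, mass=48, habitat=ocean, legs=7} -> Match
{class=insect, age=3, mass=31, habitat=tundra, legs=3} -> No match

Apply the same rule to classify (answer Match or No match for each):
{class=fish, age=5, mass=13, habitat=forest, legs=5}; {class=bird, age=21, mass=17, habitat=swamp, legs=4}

No match, No match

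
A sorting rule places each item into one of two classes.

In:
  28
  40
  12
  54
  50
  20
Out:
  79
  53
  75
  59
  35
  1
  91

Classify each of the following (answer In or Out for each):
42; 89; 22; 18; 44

In, Out, In, In, In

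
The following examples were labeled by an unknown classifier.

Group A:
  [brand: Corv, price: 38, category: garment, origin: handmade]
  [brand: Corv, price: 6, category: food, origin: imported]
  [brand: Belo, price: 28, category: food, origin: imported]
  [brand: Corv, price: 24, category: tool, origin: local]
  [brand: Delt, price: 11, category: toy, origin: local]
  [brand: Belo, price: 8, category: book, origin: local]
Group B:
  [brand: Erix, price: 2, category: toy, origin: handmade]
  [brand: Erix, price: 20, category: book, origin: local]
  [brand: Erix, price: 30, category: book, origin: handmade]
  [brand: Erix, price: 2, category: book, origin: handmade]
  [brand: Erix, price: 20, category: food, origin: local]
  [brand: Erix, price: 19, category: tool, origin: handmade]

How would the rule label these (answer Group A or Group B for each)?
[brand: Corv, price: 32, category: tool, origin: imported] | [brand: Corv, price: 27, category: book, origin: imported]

Every 'Group A' example satisfies: brand is not Erix. None of the 'Group B' examples do.

Group A, Group A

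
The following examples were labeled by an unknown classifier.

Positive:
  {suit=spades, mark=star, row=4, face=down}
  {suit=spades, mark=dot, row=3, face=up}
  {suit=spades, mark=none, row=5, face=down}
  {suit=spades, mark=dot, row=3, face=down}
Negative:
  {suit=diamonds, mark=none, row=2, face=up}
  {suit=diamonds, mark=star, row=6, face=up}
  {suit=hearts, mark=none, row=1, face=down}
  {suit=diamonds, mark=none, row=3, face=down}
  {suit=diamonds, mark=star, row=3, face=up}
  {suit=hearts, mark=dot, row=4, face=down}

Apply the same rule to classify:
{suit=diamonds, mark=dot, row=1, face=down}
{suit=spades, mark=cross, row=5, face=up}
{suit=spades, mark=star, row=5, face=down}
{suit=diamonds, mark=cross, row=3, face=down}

Negative, Positive, Positive, Negative

'Positive' ⟺ suit is spades.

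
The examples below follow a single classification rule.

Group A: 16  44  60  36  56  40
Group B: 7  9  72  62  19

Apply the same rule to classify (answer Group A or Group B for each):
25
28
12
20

The rule appears to be: even AND at most 60.
Group B: 25, since 25 is odd, 25 ≤ 60. Group A: 28, since 28 is even, 28 ≤ 60. Group A: 12, since 12 is even, 12 ≤ 60. Group A: 20, since 20 is even, 20 ≤ 60.

Group B, Group A, Group A, Group A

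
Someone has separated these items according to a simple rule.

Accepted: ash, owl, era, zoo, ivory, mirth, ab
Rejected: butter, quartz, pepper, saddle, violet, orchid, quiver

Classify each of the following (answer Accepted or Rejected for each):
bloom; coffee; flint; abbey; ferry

The pattern is that an item is 'Accepted' exactly when: length ≤ 5.
bloom: Accepted (length 5). coffee: Rejected (length 6). flint: Accepted (length 5). abbey: Accepted (length 5). ferry: Accepted (length 5).

Accepted, Rejected, Accepted, Accepted, Accepted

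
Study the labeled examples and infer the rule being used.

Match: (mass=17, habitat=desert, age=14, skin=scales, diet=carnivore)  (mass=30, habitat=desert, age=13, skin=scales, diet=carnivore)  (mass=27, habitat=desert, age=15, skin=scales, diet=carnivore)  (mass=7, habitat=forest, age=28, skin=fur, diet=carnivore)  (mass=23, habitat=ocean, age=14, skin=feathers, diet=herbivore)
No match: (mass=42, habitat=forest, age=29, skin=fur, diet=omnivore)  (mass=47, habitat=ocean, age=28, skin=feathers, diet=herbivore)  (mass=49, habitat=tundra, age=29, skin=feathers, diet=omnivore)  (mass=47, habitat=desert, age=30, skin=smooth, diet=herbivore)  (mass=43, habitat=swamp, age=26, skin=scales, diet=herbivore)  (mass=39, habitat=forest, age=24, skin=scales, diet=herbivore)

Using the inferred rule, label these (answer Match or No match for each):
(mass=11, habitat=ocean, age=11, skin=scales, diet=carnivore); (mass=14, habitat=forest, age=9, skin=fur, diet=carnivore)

The simplest hypothesis consistent with all the labels is: mass ≤ 30.

Match, Match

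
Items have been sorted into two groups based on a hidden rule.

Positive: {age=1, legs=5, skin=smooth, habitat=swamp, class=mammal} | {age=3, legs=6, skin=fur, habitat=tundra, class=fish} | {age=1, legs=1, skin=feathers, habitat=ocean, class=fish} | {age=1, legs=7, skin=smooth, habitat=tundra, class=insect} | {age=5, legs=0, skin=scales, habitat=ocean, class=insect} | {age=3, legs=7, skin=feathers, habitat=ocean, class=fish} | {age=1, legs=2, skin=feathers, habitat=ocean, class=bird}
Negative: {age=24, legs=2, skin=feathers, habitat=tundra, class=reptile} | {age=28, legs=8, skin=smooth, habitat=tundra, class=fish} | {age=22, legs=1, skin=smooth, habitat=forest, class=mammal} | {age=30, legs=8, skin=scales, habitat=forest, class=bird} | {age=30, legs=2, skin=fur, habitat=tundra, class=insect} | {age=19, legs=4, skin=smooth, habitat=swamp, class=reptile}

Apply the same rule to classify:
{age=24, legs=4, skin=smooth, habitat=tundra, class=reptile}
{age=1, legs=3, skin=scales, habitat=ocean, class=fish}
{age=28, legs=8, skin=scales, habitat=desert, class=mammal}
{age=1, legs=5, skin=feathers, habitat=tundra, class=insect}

The common property of the 'Positive' items is: age ≤ 5. No 'Negative' item has it.

Negative, Positive, Negative, Positive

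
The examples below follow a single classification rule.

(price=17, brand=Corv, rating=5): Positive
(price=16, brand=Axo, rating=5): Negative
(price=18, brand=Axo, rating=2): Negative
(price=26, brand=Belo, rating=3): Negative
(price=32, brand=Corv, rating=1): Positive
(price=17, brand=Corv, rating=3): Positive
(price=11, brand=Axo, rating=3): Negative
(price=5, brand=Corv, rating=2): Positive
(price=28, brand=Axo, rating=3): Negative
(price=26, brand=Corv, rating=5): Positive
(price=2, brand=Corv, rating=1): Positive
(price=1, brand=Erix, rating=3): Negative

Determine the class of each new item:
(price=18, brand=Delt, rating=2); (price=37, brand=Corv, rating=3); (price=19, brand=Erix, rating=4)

Negative, Positive, Negative

Checking candidate rules against both groups, what survives is: brand is Corv.
(price=18, brand=Delt, rating=2): brand is Delt — fails this test, so Negative. (price=37, brand=Corv, rating=3): brand is Corv — meets the rule, so Positive. (price=19, brand=Erix, rating=4): brand is Erix — fails this test, so Negative.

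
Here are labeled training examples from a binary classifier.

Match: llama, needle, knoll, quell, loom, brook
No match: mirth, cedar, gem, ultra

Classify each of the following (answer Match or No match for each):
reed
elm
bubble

Match, No match, Match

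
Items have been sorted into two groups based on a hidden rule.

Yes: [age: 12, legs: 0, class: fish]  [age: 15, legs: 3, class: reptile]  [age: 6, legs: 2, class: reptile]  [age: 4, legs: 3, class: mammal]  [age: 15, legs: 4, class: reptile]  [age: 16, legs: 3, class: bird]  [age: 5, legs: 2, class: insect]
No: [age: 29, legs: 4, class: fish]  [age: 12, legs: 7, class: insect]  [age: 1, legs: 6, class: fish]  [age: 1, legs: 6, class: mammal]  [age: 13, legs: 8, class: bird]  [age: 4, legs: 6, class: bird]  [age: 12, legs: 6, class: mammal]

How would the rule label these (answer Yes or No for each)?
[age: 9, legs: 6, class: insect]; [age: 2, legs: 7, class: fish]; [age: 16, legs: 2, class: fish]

No, No, Yes

One predicate separates the groups cleanly: age ≤ 16 AND legs ≤ 4.
[age: 9, legs: 6, class: insect] → age = 9, legs = 6 → No. [age: 2, legs: 7, class: fish] → age = 2, legs = 7 → No. [age: 16, legs: 2, class: fish] → age = 16, legs = 2 → Yes.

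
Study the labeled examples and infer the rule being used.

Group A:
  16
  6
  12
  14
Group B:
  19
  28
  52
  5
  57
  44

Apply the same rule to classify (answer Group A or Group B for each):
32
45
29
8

Group B, Group B, Group B, Group A

'Group A' ⟺ even AND at most 16.
32: Group B (32 is even, 32 > 16). 45: Group B (45 is odd, 45 > 16). 29: Group B (29 is odd, 29 > 16). 8: Group A (8 is even, 8 ≤ 16).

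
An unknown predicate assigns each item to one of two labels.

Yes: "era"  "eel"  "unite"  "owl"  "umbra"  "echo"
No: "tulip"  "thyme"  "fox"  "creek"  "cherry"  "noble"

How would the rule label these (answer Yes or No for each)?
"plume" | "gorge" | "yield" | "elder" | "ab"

The pattern is that an item is 'Yes' exactly when: starts with a vowel.
No: "plume", since starts with 'p'.
No: "gorge", since starts with 'g'.
No: "yield", since starts with 'y'.
Yes: "elder", since starts with 'e'.
Yes: "ab", since starts with 'a'.

No, No, No, Yes, Yes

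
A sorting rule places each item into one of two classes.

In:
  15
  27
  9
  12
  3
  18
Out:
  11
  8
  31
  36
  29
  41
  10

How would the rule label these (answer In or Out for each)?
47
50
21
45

Out, Out, In, Out

Every 'In' example satisfies: multiple of 3 AND at most 27. None of the 'Out' examples do.
47 → 47 = 3·15 + 2, 47 > 27 → Out. 50 → 50 = 3·16 + 2, 50 > 27 → Out. 21 → 21 = 3·7, 21 ≤ 27 → In. 45 → 45 = 3·15, 45 > 27 → Out.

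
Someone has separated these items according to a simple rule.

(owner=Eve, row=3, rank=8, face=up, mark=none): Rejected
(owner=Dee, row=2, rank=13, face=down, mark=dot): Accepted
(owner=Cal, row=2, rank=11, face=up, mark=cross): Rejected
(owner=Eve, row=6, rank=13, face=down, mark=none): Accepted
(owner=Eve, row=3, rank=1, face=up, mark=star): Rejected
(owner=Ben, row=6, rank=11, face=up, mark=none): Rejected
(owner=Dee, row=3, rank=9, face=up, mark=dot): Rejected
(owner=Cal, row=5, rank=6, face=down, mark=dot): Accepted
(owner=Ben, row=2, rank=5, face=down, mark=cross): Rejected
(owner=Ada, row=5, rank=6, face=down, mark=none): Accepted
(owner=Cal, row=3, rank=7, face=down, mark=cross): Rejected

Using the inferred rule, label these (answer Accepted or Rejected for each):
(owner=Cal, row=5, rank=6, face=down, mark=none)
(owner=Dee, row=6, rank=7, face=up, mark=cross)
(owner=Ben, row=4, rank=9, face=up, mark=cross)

Accepted, Rejected, Rejected

The pattern is that an item is 'Accepted' exactly when: mark is not cross AND face is down.
(owner=Cal, row=5, rank=6, face=down, mark=none): mark is none, face is down — checks out, so Accepted.
(owner=Dee, row=6, rank=7, face=up, mark=cross): mark is cross, face is up — does not fit, so Rejected.
(owner=Ben, row=4, rank=9, face=up, mark=cross): mark is cross, face is up — does not fit, so Rejected.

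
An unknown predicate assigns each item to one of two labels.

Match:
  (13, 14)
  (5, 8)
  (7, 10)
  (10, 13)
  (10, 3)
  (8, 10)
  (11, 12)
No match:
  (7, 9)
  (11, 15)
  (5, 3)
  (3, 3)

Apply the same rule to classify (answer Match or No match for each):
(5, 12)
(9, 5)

'Match' ⟺ product is even.
(5, 12): 5·12 = 60, matches → Match. (9, 5): 9·5 = 45, doesn't match → No match.

Match, No match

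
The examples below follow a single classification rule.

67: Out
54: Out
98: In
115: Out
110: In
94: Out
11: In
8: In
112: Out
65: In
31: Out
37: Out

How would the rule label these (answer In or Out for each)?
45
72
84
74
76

Out, Out, Out, In, Out

Comparing the two groups points to one rule — ≡ 2 (mod 3).
45 → 45 mod 3 = 0 → Out.
72 → 72 mod 3 = 0 → Out.
84 → 84 mod 3 = 0 → Out.
74 → 74 mod 3 = 2 → In.
76 → 76 mod 3 = 1 → Out.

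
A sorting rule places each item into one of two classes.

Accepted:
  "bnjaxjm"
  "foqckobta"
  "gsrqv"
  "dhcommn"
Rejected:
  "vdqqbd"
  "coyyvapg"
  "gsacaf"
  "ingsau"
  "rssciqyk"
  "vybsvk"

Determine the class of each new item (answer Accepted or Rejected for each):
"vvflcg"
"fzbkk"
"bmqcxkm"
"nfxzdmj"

Rejected, Accepted, Accepted, Accepted

Comparing the two groups points to one rule — odd length.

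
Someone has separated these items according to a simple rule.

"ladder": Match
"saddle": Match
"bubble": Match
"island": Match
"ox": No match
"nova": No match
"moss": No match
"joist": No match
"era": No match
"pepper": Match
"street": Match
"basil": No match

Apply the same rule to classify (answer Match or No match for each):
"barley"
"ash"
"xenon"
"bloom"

Every 'Match' example satisfies: length 6. None of the 'No match' examples do.
"barley": Match (length 6). "ash": No match (length 3). "xenon": No match (length 5). "bloom": No match (length 5).

Match, No match, No match, No match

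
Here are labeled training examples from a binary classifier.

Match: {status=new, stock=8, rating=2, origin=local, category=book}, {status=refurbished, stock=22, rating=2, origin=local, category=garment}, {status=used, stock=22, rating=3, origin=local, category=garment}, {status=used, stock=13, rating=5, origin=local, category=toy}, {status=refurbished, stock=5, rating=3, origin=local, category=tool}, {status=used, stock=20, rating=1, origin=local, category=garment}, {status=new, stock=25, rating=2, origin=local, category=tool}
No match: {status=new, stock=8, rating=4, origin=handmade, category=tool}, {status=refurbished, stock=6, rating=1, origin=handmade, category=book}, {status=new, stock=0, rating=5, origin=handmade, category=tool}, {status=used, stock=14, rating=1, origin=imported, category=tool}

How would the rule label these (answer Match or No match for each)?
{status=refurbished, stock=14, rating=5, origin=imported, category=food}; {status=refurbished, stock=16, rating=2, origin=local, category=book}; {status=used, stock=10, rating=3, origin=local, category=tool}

The classifier is using: origin is local.

No match, Match, Match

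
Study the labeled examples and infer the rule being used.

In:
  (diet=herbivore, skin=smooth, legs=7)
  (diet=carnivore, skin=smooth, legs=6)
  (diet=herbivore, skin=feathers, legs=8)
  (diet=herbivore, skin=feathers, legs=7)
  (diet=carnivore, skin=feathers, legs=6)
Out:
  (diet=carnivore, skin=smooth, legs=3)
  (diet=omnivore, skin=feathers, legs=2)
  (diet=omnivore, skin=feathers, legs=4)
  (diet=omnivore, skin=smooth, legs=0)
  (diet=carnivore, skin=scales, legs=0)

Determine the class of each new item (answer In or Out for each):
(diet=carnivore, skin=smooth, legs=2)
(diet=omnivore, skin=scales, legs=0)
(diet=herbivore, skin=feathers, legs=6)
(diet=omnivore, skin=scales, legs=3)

Out, Out, In, Out

A rule that fits every label: legs ≥ 6 — true of each 'In' example, false of each 'Out' one.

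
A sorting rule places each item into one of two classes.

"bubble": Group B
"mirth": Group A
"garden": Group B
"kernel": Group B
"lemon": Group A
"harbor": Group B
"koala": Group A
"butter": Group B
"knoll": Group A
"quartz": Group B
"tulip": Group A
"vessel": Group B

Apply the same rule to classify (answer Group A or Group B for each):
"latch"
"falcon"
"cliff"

The rule appears to be: odd length.
"latch": Group A (length 5). "falcon": Group B (length 6). "cliff": Group A (length 5).

Group A, Group B, Group A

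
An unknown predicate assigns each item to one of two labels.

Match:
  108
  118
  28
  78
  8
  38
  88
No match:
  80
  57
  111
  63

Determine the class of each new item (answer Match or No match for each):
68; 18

The rule appears to be: ends in digit 8.

Match, Match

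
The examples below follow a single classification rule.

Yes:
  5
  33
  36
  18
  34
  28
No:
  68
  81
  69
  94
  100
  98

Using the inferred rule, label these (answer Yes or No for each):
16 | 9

Yes, Yes

A rule that fits every label: at most 36 — true of each 'Yes' example, false of each 'No' one.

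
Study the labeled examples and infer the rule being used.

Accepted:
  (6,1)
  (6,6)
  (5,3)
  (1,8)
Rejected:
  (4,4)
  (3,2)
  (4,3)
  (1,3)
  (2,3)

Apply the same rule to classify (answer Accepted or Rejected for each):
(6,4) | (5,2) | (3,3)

Accepted, Accepted, Rejected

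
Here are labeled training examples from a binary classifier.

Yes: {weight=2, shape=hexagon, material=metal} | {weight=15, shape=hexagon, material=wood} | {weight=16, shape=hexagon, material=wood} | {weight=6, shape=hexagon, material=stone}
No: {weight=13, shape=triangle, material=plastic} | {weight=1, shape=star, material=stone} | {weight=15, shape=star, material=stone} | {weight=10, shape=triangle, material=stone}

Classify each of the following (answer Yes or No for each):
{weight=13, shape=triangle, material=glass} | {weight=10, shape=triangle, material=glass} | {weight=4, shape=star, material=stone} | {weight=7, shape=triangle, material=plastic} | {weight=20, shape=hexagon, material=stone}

The common property of the 'Yes' items is: shape is hexagon. No 'No' item has it.
No: {weight=13, shape=triangle, material=glass}, since shape is triangle.
No: {weight=10, shape=triangle, material=glass}, since shape is triangle.
No: {weight=4, shape=star, material=stone}, since shape is star.
No: {weight=7, shape=triangle, material=plastic}, since shape is triangle.
Yes: {weight=20, shape=hexagon, material=stone}, since shape is hexagon.

No, No, No, No, Yes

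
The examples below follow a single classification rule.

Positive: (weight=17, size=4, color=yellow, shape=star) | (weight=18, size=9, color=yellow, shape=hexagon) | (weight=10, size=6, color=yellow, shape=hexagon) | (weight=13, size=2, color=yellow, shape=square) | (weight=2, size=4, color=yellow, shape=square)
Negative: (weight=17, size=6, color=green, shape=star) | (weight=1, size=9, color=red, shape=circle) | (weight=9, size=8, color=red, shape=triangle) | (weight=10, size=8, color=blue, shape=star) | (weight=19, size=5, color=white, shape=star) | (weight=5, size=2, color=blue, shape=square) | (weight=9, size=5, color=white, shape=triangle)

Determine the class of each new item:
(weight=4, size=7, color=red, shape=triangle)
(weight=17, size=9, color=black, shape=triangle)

Every 'Positive' example satisfies: color is yellow. None of the 'Negative' examples do.
(weight=4, size=7, color=red, shape=triangle) — color is red, hence Negative.
(weight=17, size=9, color=black, shape=triangle) — color is black, hence Negative.

Negative, Negative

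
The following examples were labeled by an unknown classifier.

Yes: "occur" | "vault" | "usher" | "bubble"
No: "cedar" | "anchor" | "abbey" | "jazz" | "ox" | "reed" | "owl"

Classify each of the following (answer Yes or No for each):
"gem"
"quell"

No, Yes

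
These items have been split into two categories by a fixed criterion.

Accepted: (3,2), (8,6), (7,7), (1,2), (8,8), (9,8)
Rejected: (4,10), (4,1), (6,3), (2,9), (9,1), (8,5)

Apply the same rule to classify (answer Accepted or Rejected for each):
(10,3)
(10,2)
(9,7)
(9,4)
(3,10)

The pattern is that an item is 'Accepted' exactly when: |first − second| ≤ 2.
(10,3): |10−3| = 7, fails this test → Rejected. (10,2): |10−2| = 8, fails this test → Rejected. (9,7): |9−7| = 2, qualifies → Accepted. (9,4): |9−4| = 5, fails this test → Rejected. (3,10): |3−10| = 7, fails this test → Rejected.

Rejected, Rejected, Accepted, Rejected, Rejected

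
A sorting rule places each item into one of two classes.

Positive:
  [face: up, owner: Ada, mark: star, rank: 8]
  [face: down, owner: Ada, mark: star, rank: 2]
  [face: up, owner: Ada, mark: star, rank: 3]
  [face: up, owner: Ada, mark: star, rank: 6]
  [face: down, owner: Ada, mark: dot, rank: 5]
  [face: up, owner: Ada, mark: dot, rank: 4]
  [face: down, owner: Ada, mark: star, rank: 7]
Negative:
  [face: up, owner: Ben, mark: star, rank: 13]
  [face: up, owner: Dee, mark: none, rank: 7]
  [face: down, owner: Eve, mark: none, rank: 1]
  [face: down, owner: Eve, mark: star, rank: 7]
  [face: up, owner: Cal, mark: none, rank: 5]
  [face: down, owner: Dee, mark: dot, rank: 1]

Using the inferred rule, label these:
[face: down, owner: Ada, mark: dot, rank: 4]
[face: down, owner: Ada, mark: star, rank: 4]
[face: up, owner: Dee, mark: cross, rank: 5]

Positive, Positive, Negative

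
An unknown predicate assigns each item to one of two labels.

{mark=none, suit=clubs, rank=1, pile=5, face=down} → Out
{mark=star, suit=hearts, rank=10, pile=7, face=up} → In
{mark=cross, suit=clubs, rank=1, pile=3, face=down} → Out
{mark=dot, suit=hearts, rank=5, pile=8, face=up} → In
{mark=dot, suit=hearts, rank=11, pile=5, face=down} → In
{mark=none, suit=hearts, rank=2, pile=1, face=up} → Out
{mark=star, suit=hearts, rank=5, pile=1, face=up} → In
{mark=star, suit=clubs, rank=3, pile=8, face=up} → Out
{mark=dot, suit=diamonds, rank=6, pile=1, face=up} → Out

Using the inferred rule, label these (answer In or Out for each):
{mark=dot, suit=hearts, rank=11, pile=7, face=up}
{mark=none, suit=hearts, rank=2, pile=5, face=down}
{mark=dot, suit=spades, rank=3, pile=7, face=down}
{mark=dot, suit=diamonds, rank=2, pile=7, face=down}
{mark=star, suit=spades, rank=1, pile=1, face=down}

In, Out, Out, Out, Out

Every 'In' example satisfies: suit is hearts AND rank ≥ 3. None of the 'Out' examples do.
{mark=dot, suit=hearts, rank=11, pile=7, face=up}: suit is hearts, rank = 11 — qualifies, so In.
{mark=none, suit=hearts, rank=2, pile=5, face=down}: suit is hearts, rank = 2 — does not satisfy this, so Out.
{mark=dot, suit=spades, rank=3, pile=7, face=down}: suit is spades, rank = 3 — does not satisfy this, so Out.
{mark=dot, suit=diamonds, rank=2, pile=7, face=down}: suit is diamonds, rank = 2 — does not satisfy this, so Out.
{mark=star, suit=spades, rank=1, pile=1, face=down}: suit is spades, rank = 1 — does not satisfy this, so Out.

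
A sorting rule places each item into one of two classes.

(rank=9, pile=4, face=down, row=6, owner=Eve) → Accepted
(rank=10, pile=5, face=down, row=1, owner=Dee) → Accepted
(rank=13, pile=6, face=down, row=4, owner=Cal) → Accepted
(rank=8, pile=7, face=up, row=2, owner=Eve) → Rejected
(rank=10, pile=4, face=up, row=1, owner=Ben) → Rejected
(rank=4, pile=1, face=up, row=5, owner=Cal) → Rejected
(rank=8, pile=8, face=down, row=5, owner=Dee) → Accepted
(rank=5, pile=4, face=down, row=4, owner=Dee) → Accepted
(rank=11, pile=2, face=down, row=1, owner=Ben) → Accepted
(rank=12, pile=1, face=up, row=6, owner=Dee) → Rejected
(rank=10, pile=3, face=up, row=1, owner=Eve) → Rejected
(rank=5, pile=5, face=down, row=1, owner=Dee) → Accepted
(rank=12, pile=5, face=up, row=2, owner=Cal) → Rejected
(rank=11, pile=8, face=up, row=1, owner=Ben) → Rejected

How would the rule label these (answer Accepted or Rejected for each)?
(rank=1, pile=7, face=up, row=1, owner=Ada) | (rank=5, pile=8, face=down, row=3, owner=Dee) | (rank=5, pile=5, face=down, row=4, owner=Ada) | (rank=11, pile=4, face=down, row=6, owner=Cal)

Rejected, Accepted, Accepted, Accepted

Comparing the two groups points to one rule — face is down.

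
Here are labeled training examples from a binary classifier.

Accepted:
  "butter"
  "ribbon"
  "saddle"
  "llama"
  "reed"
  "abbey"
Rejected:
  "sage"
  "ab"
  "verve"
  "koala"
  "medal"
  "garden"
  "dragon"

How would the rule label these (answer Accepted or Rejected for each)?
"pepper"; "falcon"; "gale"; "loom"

Accepted, Rejected, Rejected, Accepted

Every 'Accepted' example satisfies: has a double letter. None of the 'Rejected' examples do.
"pepper" → 'pp' doubled → Accepted.
"falcon" → no doubled letter → Rejected.
"gale" → no doubled letter → Rejected.
"loom" → 'oo' doubled → Accepted.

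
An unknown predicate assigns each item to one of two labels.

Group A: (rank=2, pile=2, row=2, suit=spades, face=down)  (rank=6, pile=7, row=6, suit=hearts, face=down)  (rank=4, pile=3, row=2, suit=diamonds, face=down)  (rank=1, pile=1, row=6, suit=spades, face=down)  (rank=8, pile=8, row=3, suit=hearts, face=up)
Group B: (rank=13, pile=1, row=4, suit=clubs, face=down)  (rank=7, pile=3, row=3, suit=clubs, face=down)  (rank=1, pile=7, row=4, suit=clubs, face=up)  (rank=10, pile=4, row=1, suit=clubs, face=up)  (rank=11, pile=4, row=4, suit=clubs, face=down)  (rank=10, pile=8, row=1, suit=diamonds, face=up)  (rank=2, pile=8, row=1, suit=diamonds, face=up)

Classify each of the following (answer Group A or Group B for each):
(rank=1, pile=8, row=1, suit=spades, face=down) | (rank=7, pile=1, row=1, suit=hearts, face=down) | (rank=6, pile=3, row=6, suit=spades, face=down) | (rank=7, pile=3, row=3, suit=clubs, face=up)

The distinguishing property — suit is not clubs AND row ≥ 2 — holds for all the 'Group A' cases and none of the 'Group B' cases.
Group B: (rank=1, pile=8, row=1, suit=spades, face=down), since suit is spades, row = 1. Group B: (rank=7, pile=1, row=1, suit=hearts, face=down), since suit is hearts, row = 1. Group A: (rank=6, pile=3, row=6, suit=spades, face=down), since suit is spades, row = 6. Group B: (rank=7, pile=3, row=3, suit=clubs, face=up), since suit is clubs, row = 3.

Group B, Group B, Group A, Group B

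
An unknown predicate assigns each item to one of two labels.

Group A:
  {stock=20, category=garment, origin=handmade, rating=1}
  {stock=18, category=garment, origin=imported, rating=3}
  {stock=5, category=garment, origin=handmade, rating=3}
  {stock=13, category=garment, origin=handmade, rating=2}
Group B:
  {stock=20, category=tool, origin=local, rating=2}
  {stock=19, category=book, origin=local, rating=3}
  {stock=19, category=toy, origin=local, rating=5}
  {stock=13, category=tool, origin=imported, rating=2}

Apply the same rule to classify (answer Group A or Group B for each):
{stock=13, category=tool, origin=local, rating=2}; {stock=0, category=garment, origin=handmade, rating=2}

The common property of the 'Group A' items is: category is garment. No 'Group B' item has it.
{stock=13, category=tool, origin=local, rating=2} → category is tool → Group B.
{stock=0, category=garment, origin=handmade, rating=2} → category is garment → Group A.

Group B, Group A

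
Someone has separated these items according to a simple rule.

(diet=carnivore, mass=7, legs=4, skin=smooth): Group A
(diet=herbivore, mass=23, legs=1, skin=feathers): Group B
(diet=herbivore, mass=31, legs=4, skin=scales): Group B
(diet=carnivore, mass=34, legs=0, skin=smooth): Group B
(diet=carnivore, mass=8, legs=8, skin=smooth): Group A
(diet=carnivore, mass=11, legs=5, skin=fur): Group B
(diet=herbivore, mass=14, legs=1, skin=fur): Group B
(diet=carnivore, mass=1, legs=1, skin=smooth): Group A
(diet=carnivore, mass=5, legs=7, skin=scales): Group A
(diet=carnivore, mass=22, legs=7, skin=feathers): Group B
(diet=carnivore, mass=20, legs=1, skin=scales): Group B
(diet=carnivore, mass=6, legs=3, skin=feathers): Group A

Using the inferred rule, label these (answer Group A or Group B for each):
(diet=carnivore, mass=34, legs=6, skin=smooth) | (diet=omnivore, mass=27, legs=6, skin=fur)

Group B, Group B

A rule that fits every label: mass ≤ 8 — true of each 'Group A' example, false of each 'Group B' one.
(diet=carnivore, mass=34, legs=6, skin=smooth) → mass = 34 → Group B.
(diet=omnivore, mass=27, legs=6, skin=fur) → mass = 27 → Group B.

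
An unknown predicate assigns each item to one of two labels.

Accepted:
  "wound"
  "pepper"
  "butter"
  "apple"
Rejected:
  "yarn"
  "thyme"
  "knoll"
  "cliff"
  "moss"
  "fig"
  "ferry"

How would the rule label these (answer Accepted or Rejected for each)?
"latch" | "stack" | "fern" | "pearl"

One predicate separates the groups cleanly: has ≥ 2 vowels.
"latch": 1 vowel — doesn't match, so Rejected.
"stack": 1 vowel — doesn't match, so Rejected.
"fern": 1 vowel — doesn't match, so Rejected.
"pearl": 2 vowels — meets the rule, so Accepted.

Rejected, Rejected, Rejected, Accepted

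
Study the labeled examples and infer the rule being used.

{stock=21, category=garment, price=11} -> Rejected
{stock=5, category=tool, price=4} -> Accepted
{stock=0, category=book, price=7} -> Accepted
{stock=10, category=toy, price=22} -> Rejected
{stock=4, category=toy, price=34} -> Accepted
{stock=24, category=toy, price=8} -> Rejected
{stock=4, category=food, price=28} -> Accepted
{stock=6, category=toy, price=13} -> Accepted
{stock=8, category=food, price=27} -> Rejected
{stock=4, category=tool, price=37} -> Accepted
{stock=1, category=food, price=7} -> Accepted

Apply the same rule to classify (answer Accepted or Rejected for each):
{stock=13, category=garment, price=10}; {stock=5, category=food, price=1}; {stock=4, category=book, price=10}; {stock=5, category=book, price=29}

Every 'Accepted' example satisfies: stock ≤ 6. None of the 'Rejected' examples do.
{stock=13, category=garment, price=10}: Rejected (stock = 13). {stock=5, category=food, price=1}: Accepted (stock = 5). {stock=4, category=book, price=10}: Accepted (stock = 4). {stock=5, category=book, price=29}: Accepted (stock = 5).

Rejected, Accepted, Accepted, Accepted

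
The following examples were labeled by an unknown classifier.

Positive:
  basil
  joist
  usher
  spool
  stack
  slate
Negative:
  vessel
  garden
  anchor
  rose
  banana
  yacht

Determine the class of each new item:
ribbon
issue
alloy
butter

The common property of the 'Positive' items is: odd length AND contains 's'. No 'Negative' item has it.
Negative: ribbon, since length 6, no 's'.
Positive: issue, since length 5, has 's'.
Negative: alloy, since length 5, no 's'.
Negative: butter, since length 6, no 's'.

Negative, Positive, Negative, Negative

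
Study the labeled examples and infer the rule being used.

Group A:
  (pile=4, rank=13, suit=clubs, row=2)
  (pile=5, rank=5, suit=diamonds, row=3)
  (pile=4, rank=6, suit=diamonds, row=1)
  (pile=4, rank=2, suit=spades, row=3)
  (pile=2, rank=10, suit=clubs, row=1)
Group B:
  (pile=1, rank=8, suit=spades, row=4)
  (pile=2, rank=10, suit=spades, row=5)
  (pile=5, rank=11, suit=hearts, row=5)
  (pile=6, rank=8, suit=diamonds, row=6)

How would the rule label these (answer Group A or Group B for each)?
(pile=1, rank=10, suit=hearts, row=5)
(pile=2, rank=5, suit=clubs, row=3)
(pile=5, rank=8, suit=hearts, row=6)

The pattern is that an item is 'Group A' exactly when: row ≤ 3.
(pile=1, rank=10, suit=hearts, row=5) → row = 5 → Group B. (pile=2, rank=5, suit=clubs, row=3) → row = 3 → Group A. (pile=5, rank=8, suit=hearts, row=6) → row = 6 → Group B.

Group B, Group A, Group B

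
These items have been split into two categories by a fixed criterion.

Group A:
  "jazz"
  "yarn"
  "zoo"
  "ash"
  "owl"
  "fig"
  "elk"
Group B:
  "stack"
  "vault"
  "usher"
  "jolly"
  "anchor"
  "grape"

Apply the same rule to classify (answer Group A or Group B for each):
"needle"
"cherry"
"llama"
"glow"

Every 'Group A' example satisfies: length ≤ 4. None of the 'Group B' examples do.
"needle": Group B (length 6).
"cherry": Group B (length 6).
"llama": Group B (length 5).
"glow": Group A (length 4).

Group B, Group B, Group B, Group A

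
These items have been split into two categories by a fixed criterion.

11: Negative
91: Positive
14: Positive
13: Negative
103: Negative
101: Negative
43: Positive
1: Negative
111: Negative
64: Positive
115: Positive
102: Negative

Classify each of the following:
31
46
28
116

Negative, Positive, Positive, Positive

'Positive' ⟺ digit sum ≥ 5.
Negative: 31, since digit sum 3+1 = 4. Positive: 46, since digit sum 4+6 = 10. Positive: 28, since digit sum 2+8 = 10. Positive: 116, since digit sum 1+1+6 = 8.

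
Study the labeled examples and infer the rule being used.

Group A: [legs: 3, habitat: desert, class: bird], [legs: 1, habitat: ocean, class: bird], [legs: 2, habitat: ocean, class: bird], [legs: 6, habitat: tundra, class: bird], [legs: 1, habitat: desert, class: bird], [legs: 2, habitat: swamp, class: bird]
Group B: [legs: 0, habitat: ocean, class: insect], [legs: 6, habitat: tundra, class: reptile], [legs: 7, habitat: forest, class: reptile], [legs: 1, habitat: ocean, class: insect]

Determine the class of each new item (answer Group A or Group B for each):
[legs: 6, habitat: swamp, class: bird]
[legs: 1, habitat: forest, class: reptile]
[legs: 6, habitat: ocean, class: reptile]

Looking at the examples, the only property every 'Group A' case has and every 'Group B' case lacks is: class is bird.

Group A, Group B, Group B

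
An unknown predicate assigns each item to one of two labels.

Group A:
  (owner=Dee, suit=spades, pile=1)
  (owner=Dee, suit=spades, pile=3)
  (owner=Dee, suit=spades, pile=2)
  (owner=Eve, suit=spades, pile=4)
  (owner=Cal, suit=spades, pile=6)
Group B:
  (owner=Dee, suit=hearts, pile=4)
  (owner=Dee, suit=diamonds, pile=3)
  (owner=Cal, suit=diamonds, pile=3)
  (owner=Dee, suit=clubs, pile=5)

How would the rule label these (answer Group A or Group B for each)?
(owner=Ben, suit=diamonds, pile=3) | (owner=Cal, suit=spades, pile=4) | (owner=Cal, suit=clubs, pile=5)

Looking at the examples, the only property every 'Group A' case has and every 'Group B' case lacks is: suit is spades.

Group B, Group A, Group B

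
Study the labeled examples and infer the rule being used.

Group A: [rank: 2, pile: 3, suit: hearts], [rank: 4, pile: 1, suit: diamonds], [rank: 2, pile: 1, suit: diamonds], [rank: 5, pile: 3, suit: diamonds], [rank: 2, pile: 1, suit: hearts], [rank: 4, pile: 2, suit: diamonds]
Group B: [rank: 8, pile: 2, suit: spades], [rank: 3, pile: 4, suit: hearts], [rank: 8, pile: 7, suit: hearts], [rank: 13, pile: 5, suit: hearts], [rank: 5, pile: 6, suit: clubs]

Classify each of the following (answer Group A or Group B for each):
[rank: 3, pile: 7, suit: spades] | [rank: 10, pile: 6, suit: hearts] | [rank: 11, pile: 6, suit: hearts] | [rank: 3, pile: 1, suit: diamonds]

The common property of the 'Group A' items is: pile ≤ 3 AND rank ≤ 5. No 'Group B' item has it.
[rank: 3, pile: 7, suit: spades]: pile = 7, rank = 3 — fails the rule, so Group B.
[rank: 10, pile: 6, suit: hearts]: pile = 6, rank = 10 — fails the rule, so Group B.
[rank: 11, pile: 6, suit: hearts]: pile = 6, rank = 11 — fails the rule, so Group B.
[rank: 3, pile: 1, suit: diamonds]: pile = 1, rank = 3 — meets the rule, so Group A.

Group B, Group B, Group B, Group A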